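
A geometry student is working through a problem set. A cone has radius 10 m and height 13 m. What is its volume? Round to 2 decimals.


Shape: cone
Radius r = 10 m, Height h = 13 m
Formula: V = (1/3) * pi * r^2 * h
r^2 = 100
pi * r^2 * h = pi * 100 * 13 = 1300 * pi
V = 1300 * pi / 3
V = 1361.36
1361.36 m^3


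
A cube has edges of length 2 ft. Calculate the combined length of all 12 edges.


Shape: cube
Side s = 2 ft
A cube has 12 edges, all equal.
Formula: total edge length = 12 * s
Total = 12 * 2
Total = 24
24 ft


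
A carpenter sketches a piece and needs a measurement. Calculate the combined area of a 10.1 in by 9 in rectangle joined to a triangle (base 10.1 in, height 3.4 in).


Composite shape: rectangle + triangle
Rectangle area = 10.1 * 9 = 90.9
Triangle area = 0.5 * 10.1 * 3.4 = 17.17
Total = 90.9 + 17.17
Total = 108.07
108.07 in^2


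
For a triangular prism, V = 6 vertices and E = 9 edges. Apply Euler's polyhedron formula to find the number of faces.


Polyhedron: triangular prism
Euler's formula for convex polyhedra: V - E + F = 2
Given: V = 6 vertices and E = 9 edges
Solve for F:
F = 2 + E - V = 2 + 9 - 6 = 5
5 faces


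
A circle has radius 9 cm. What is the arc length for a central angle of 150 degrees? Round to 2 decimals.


Shape: circular arc
Radius r = 9 cm, Angle = 150 degrees
Formula: L = (angle/360) * 2 * pi * r
2 * pi * r = 18 * pi
L = (150/360) * 18 * pi
L = 7.5 * pi
L = 23.56
23.56 cm


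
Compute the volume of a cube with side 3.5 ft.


Shape: cube
Side s = 3.5 ft
Formula: V = s^3
V = 3.5 * 3.5 * 3.5
V = 12.25 * 3.5
V = 42.875
42.875 ft^3


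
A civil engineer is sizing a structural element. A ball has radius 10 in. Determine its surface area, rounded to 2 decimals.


Shape: sphere
Radius r = 10 in
Formula: SA = 4 * pi * r^2
r^2 = 100
SA = 4 * pi * 100
SA = 400 * pi
SA = 1256.64
1256.64 in^2


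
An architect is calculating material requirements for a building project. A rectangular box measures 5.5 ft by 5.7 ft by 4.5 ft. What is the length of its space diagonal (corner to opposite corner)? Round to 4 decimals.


Shape: rectangular box (space diagonal)
l = 5.5 ft, w = 5.7 ft, h = 4.5 ft
Visualize: the diagonal of the base, then a right triangle with that diagonal and the height.
Formula: d = sqrt(l^2 + w^2 + h^2)
l^2 + w^2 + h^2 = 30.25 + 32.49 + 20.25 = 82.99
d = sqrt(82.99)
d = 9.1099
9.1099 ft


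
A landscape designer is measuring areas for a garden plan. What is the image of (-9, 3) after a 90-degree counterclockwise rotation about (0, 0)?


Transformation: rotation about the origin
Original point: (-9, 3)
Rule for 90 deg counterclockwise: (x, y) -> (-y, x)
Apply: (-9, 3) -> (-3, -9)
(-3, -9)


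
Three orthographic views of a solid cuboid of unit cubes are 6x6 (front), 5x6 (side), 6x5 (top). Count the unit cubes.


Orthographic views of a solid rectangular block:
Front view 6 x 6 -> length = 6, height = 6
Side view 5 x 6 -> width = 5, height = 6 (consistent)
Top view 6 x 5 -> confirms length = 6, width = 5
The block is 6 x 5 x 6.
Total unit cubes = 6 * 5 * 6 = 180
180 unit cubes


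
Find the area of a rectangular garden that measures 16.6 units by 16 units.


Shape: rectangle
Length l = 16.6 units, Width w = 16 units
Formula: A = l * w
A = 16.6 * 16
A = 265.6
265.6 units^2


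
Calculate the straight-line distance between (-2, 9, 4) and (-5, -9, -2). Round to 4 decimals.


3D distance between two points
P1 = (-2, 9, 4), P2 = (-5, -9, -2)
Formula: d = sqrt((x2-x1)^2 + (y2-y1)^2 + (z2-z1)^2)
dx = -5 - -2 = -3
dy = -9 - 9 = -18
dz = -2 - 4 = -6
dx^2 + dy^2 + dz^2 = 9 + 324 + 36 = 369
d = sqrt(369)
d = 19.2094
19.2094 units


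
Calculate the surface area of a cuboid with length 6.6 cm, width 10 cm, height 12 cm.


Shape: rectangular prism
l = 6.6 cm, w = 10 cm, h = 12 cm
Formula: SA = 2(lw + lh + wh)
lw = 66, lh = 79.2, wh = 120
lw + lh + wh = 265.2
SA = 2 * 265.2
SA = 530.4
530.4 cm^2


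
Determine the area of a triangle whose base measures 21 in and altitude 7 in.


Shape: triangle
Base b = 21 in, Height h = 7 in
Formula: A = (1/2) * b * h
A = 0.5 * 21 * 7
A = 0.5 * 147
A = 73.5
73.5 in^2


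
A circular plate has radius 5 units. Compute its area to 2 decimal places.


Shape: circle
Radius r = 5 units
Formula: A = pi * r^2
r^2 = 5^2 = 25
A = pi * 25
A = 78.54
78.54 units^2


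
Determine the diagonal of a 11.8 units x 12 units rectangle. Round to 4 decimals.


Shape: rectangle (diagonal via Pythagoras)
Sides: 11.8 units and 12 units
Formula: d = sqrt(l^2 + w^2)
l^2 = 139.24, w^2 = 144
l^2 + w^2 = 283.24
d = sqrt(283.24)
d = 16.8297
16.8297 units


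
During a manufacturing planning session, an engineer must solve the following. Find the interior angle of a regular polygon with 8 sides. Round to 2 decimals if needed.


Shape: regular octagon (8 sides)
Formula: interior angle = (n - 2) * 180 / n
(n - 2) = 6
(n - 2) * 180 = 1080
angle = 1080 / 8
angle = 135
135 degrees


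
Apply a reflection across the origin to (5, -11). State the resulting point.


Transformation: reflection
Original point: (5, -11)
Rule for reflection through the origin: (x, y) -> (-x, -y)
Apply: (5, -11) -> (-5, 11)
(-5, 11)


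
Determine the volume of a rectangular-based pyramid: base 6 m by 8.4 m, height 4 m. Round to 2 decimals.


Shape: rectangular pyramid
Base: 6 m x 8.4 m, Height h = 4 m
Formula: V = (1/3) * base_area * h
base_area = 6 * 8.4 = 50.4
base_area * h = 50.4 * 4 = 201.6
V = 201.6 / 3
V = 67.2
67.2 m^3


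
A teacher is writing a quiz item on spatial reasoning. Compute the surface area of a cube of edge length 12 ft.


Shape: cube
Side s = 12 ft
A cube has 6 square faces.
Formula: SA = 6 * s^2
s^2 = 144
SA = 6 * 144
SA = 864
864 ft^2


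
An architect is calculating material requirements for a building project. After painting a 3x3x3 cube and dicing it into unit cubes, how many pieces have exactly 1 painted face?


Large cube: 3 x 3 x 3, cut into unit cubes.
n = 3, so n - 2 = 1
Cubes with 1 painted face lie in the interior of each face.
A cube has 6 faces; each contributes (n - 2)^2 = 1 such cubes.
Count = 6 * 1 = 6
6 unit cubes


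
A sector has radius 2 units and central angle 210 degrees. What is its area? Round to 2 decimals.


Shape: circular sector
Radius r = 2 units, Angle = 210 degrees
Formula: A = (angle/360) * pi * r^2
r^2 = 4
Fraction of circle = 210/360
A = (210/360) * pi * 4
A = 2.333333 * pi
A = 7.33
7.33 units^2


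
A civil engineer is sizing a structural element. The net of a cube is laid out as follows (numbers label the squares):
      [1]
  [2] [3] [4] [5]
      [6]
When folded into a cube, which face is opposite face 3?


Net: cross layout. Take square 3 as the base (bottom).
Fold the four squares in the horizontal row up around 3: 2 -> left, 4 -> right, 5 wraps to the top.
Fold 1 and 6 up from 3: 1 -> back, 6 -> front.
Opposite pairs are therefore: (1, 6), (2, 4), (3, 5).
Face 3 is opposite face 5.
face 5


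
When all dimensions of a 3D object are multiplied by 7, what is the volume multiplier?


Linear scale factor k = 7
Rule: under a linear scaling by k, volumes scale by k^3.
k^3 = 7 * 7 * 7
k^3 = 49 * 7
k^3 = 343
Volume scales by a factor of 343.
343 (dimensionless)


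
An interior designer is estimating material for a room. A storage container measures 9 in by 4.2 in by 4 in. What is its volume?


Shape: rectangular prism
l = 9 in, w = 4.2 in, h = 4 in
Formula: V = l * w * h
V = 9 * 4.2 * 4
V = 37.8 * 4
V = 151.2
151.2 in^3


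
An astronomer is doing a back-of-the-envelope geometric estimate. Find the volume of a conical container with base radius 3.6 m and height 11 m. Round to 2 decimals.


Shape: cone
Radius r = 3.6 m, Height h = 11 m
Formula: V = (1/3) * pi * r^2 * h
r^2 = 12.96
pi * r^2 * h = pi * 12.96 * 11 = 142.56 * pi
V = 142.56 * pi / 3
V = 149.29
149.29 m^3


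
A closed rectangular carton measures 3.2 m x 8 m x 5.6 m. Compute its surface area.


Shape: rectangular prism
l = 3.2 m, w = 8 m, h = 5.6 m
Formula: SA = 2(lw + lh + wh)
lw = 25.6, lh = 17.92, wh = 44.8
lw + lh + wh = 88.32
SA = 2 * 88.32
SA = 176.64
176.64 m^2


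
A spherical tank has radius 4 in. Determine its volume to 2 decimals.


Shape: sphere
Radius r = 4 in
Formula: V = (4/3) * pi * r^3
r^3 = 64
(4/3) * 64 = 85.333333
V = 85.333333 * pi
V = 268.08
268.08 in^3


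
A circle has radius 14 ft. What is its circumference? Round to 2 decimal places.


Shape: circle
Radius r = 14 ft
Formula: C = 2 * pi * r
C = 2 * pi * 14
C = 28 * pi
C = 87.96
87.96 ft


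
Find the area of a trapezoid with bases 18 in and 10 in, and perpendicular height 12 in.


Shape: trapezoid
Parallel sides a = 18 in, b = 10 in; Height h = 12 in
Formula: A = (a + b) * h / 2
a + b = 18 + 10 = 28
A = 28 * 12 / 2
A = 336 / 2
A = 168
168 in^2


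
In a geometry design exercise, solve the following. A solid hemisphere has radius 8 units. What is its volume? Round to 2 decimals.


Shape: hemisphere (half of a sphere)
Radius r = 8 units
Formula: V = (1/2) * (4/3) * pi * r^3 = (2/3) * pi * r^3
r^3 = 512
(2/3) * 512 = 341.333333
V = 341.333333 * pi
V = 1072.33
1072.33 units^3


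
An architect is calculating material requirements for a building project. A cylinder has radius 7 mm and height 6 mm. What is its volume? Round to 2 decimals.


Shape: cylinder
Radius r = 7 mm, Height h = 6 mm
Formula: V = pi * r^2 * h
r^2 = 49
V = pi * 49 * 6
V = 294 * pi
V = 923.63
923.63 mm^3


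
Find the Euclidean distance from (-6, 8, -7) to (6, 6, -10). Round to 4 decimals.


3D distance between two points
P1 = (-6, 8, -7), P2 = (6, 6, -10)
Formula: d = sqrt((x2-x1)^2 + (y2-y1)^2 + (z2-z1)^2)
dx = 6 - -6 = 12
dy = 6 - 8 = -2
dz = -10 - -7 = -3
dx^2 + dy^2 + dz^2 = 144 + 4 + 9 = 157
d = sqrt(157)
d = 12.53
12.53 units


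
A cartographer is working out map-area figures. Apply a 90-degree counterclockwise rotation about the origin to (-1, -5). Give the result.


Transformation: rotation about the origin
Original point: (-1, -5)
Rule for 90 deg counterclockwise: (x, y) -> (-y, x)
Apply: (-1, -5) -> (5, -1)
(5, -1)


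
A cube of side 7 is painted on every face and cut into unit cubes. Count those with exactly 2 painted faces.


Large cube: 7 x 7 x 7, cut into unit cubes.
n = 7, so n - 2 = 5
Cubes with 2 painted faces lie along the edges, excluding corners.
A cube has 12 edges; each contributes (n - 2) = 5 such cubes.
Count = 12 * 5 = 60
60 unit cubes


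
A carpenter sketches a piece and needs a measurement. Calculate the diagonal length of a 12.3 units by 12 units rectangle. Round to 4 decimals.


Shape: rectangle (diagonal via Pythagoras)
Sides: 12.3 units and 12 units
Formula: d = sqrt(l^2 + w^2)
l^2 = 151.29, w^2 = 144
l^2 + w^2 = 295.29
d = sqrt(295.29)
d = 17.184
17.184 units


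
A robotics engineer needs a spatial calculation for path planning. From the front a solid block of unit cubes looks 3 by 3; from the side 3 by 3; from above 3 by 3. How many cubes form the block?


Orthographic views of a solid rectangular block:
Front view 3 x 3 -> length = 3, height = 3
Side view 3 x 3 -> width = 3, height = 3 (consistent)
Top view 3 x 3 -> confirms length = 3, width = 3
The block is 3 x 3 x 3.
Total unit cubes = 3 * 3 * 3 = 27
27 unit cubes


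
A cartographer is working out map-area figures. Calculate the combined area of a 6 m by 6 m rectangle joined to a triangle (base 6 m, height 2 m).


Composite shape: rectangle + triangle
Rectangle area = 6 * 6 = 36
Triangle area = 0.5 * 6 * 2 = 6
Total = 36 + 6
Total = 42
42 m^2


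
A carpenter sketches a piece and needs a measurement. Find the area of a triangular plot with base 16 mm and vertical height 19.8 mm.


Shape: triangle
Base b = 16 mm, Height h = 19.8 mm
Formula: A = (1/2) * b * h
A = 0.5 * 16 * 19.8
A = 0.5 * 316.8
A = 158.4
158.4 mm^2


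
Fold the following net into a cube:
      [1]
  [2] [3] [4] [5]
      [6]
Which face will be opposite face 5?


Net: cross layout. Take square 3 as the base (bottom).
Fold the four squares in the horizontal row up around 3: 2 -> left, 4 -> right, 5 wraps to the top.
Fold 1 and 6 up from 3: 1 -> back, 6 -> front.
Opposite pairs are therefore: (1, 6), (2, 4), (3, 5).
Face 5 is opposite face 3.
face 3


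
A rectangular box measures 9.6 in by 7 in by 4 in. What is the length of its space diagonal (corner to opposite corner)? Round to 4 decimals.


Shape: rectangular box (space diagonal)
l = 9.6 in, w = 7 in, h = 4 in
Visualize: the diagonal of the base, then a right triangle with that diagonal and the height.
Formula: d = sqrt(l^2 + w^2 + h^2)
l^2 + w^2 + h^2 = 92.16 + 49 + 16 = 157.16
d = sqrt(157.16)
d = 12.5363
12.5363 in


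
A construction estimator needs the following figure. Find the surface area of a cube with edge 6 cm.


Shape: cube
Side s = 6 cm
A cube has 6 square faces.
Formula: SA = 6 * s^2
s^2 = 36
SA = 6 * 36
SA = 216
216 cm^2


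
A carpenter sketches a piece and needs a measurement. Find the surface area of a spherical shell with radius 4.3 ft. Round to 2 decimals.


Shape: sphere
Radius r = 4.3 ft
Formula: SA = 4 * pi * r^2
r^2 = 18.49
SA = 4 * pi * 18.49
SA = 73.96 * pi
SA = 232.35
232.35 ft^2


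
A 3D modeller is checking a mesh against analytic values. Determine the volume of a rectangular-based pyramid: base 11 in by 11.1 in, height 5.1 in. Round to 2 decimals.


Shape: rectangular pyramid
Base: 11 in x 11.1 in, Height h = 5.1 in
Formula: V = (1/3) * base_area * h
base_area = 11 * 11.1 = 122.1
base_area * h = 122.1 * 5.1 = 622.71
V = 622.71 / 3
V = 207.57
207.57 in^3


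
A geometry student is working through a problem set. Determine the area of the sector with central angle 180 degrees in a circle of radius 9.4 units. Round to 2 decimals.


Shape: circular sector
Radius r = 9.4 units, Angle = 180 degrees
Formula: A = (angle/360) * pi * r^2
r^2 = 88.36
Fraction of circle = 180/360
A = (180/360) * pi * 88.36
A = 44.18 * pi
A = 138.8
138.8 units^2


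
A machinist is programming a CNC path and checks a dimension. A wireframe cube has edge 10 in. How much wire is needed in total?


Shape: cube
Side s = 10 in
A cube has 12 edges, all equal.
Formula: total edge length = 12 * s
Total = 12 * 10
Total = 120
120 in


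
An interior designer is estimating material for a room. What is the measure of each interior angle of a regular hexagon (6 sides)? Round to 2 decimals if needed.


Shape: regular hexagon (6 sides)
Formula: interior angle = (n - 2) * 180 / n
(n - 2) = 4
(n - 2) * 180 = 720
angle = 720 / 6
angle = 120
120 degrees


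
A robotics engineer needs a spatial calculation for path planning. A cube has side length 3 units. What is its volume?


Shape: cube
Side s = 3 units
Formula: V = s^3
V = 3 * 3 * 3
V = 9 * 3
V = 27
27 units^3


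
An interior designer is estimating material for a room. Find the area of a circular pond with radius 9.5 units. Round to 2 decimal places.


Shape: circle
Radius r = 9.5 units
Formula: A = pi * r^2
r^2 = 9.5^2 = 90.25
A = pi * 90.25
A = 283.53
283.53 units^2


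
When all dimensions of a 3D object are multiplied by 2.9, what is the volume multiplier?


Linear scale factor k = 2.9
Rule: under a linear scaling by k, volumes scale by k^3.
k^3 = 2.9 * 2.9 * 2.9
k^3 = 8.41 * 2.9
k^3 = 24.389
Volume scales by a factor of 24.389.
24.389 (dimensionless)


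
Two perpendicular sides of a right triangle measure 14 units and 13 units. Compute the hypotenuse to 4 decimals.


Shape: right triangle
Legs a = 14 units, b = 13 units
Formula: c = sqrt(a^2 + b^2)
a^2 = 196, b^2 = 169
a^2 + b^2 = 365
c = sqrt(365)
c = 19.105
19.105 units


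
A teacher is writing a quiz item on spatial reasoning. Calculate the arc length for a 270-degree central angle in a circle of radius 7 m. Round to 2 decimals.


Shape: circular arc
Radius r = 7 m, Angle = 270 degrees
Formula: L = (angle/360) * 2 * pi * r
2 * pi * r = 14 * pi
L = (270/360) * 14 * pi
L = 10.5 * pi
L = 32.99
32.99 m


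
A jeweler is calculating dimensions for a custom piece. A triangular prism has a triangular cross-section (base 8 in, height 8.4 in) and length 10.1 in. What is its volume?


Shape: triangular prism
Triangle base = 8 in, triangle height = 8.4 in, prism length L = 10.1 in
Formula: V = (1/2 * b * h_tri) * L
Cross-section area = 0.5 * 8 * 8.4 = 33.6
V = 33.6 * 10.1
V = 339.36
339.36 in^3


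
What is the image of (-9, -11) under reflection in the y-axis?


Transformation: reflection
Original point: (-9, -11)
Rule for reflection over the y-axis: (x, y) -> (-x, y)
Apply: (-9, -11) -> (9, -11)
(9, -11)


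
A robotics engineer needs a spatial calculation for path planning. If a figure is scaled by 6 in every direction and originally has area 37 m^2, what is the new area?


Linear scale factor k = 6
Original area = 37 m^2
Rule: under a linear scaling by k, areas scale by k^2.
k^2 = 6^2 = 36
New area = 37 * 36
New area = 1332
1332 m^2


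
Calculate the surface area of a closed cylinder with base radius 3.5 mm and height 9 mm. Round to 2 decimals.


Shape: closed cylinder
Radius r = 3.5 mm, Height h = 9 mm
Formula: SA = 2*pi*r^2 + 2*pi*r*h = 2*pi*r*(r + h)
r + h = 12.5
2 * r * (r + h) = 2 * 3.5 * 12.5 = 87.5
SA = 87.5 * pi
SA = 274.89
274.89 mm^2


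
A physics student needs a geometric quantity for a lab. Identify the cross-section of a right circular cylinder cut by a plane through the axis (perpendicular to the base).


Solid: right circular cylinder
Cutting plane: through the axis (perpendicular to the base)
Visualize the intersection of the plane with the solid's surface.
The boundary of the cut region is a rectangle.
rectangle


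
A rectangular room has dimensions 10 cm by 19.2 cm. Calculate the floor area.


Shape: rectangle
Length l = 10 cm, Width w = 19.2 cm
Formula: A = l * w
A = 10 * 19.2
A = 192
192 cm^2


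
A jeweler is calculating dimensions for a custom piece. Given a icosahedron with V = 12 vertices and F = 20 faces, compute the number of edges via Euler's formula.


Polyhedron: icosahedron
Euler's formula for convex polyhedra: V - E + F = 2
Given: V = 12 vertices and F = 20 faces
Solve for E:
E = V + F - 2 = 12 + 20 - 2 = 30
30 edges


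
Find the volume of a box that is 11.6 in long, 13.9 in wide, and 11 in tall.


Shape: rectangular prism
l = 11.6 in, w = 13.9 in, h = 11 in
Formula: V = l * w * h
V = 11.6 * 13.9 * 11
V = 161.24 * 11
V = 1773.64
1773.64 in^3


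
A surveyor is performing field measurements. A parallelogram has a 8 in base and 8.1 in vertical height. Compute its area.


Shape: parallelogram
Base b = 8 in, Height h = 8.1 in
Formula: A = b * h
A = 8 * 8.1
A = 64.8
64.8 in^2


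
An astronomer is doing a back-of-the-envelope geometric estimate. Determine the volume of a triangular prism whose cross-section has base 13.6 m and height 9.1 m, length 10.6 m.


Shape: triangular prism
Triangle base = 13.6 m, triangle height = 9.1 m, prism length L = 10.6 m
Formula: V = (1/2 * b * h_tri) * L
Cross-section area = 0.5 * 13.6 * 9.1 = 61.88
V = 61.88 * 10.6
V = 655.928
655.928 m^3


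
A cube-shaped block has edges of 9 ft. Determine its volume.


Shape: cube
Side s = 9 ft
Formula: V = s^3
V = 9 * 9 * 9
V = 81 * 9
V = 729
729 ft^3


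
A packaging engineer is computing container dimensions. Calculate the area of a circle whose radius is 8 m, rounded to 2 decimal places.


Shape: circle
Radius r = 8 m
Formula: A = pi * r^2
r^2 = 8^2 = 64
A = pi * 64
A = 201.06
201.06 m^2


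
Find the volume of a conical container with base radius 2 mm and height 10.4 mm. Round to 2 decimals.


Shape: cone
Radius r = 2 mm, Height h = 10.4 mm
Formula: V = (1/3) * pi * r^2 * h
r^2 = 4
pi * r^2 * h = pi * 4 * 10.4 = 41.6 * pi
V = 41.6 * pi / 3
V = 43.56
43.56 mm^3


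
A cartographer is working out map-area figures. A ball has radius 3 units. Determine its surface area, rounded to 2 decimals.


Shape: sphere
Radius r = 3 units
Formula: SA = 4 * pi * r^2
r^2 = 9
SA = 4 * pi * 9
SA = 36 * pi
SA = 113.1
113.1 units^2


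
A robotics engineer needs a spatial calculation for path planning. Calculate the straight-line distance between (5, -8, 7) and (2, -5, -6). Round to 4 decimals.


3D distance between two points
P1 = (5, -8, 7), P2 = (2, -5, -6)
Formula: d = sqrt((x2-x1)^2 + (y2-y1)^2 + (z2-z1)^2)
dx = 2 - 5 = -3
dy = -5 - -8 = 3
dz = -6 - 7 = -13
dx^2 + dy^2 + dz^2 = 9 + 9 + 169 = 187
d = sqrt(187)
d = 13.6748
13.6748 units


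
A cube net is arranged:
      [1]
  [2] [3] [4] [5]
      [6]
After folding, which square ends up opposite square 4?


Net: cross layout. Take square 3 as the base (bottom).
Fold the four squares in the horizontal row up around 3: 2 -> left, 4 -> right, 5 wraps to the top.
Fold 1 and 6 up from 3: 1 -> back, 6 -> front.
Opposite pairs are therefore: (1, 6), (2, 4), (3, 5).
Face 4 is opposite face 2.
face 2


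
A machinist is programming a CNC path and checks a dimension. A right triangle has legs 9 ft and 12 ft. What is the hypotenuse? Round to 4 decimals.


Shape: right triangle
Legs a = 9 ft, b = 12 ft
Formula: c = sqrt(a^2 + b^2)
a^2 = 81, b^2 = 144
a^2 + b^2 = 225
c = sqrt(225)
c = 15.0
15 ft


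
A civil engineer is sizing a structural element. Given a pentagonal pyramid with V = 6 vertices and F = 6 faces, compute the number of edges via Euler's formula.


Polyhedron: pentagonal pyramid
Euler's formula for convex polyhedra: V - E + F = 2
Given: V = 6 vertices and F = 6 faces
Solve for E:
E = V + F - 2 = 6 + 6 - 2 = 10
10 edges


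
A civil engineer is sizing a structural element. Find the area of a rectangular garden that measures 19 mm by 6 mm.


Shape: rectangle
Length l = 19 mm, Width w = 6 mm
Formula: A = l * w
A = 19 * 6
A = 114
114 mm^2


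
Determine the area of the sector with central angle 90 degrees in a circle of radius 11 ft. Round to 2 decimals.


Shape: circular sector
Radius r = 11 ft, Angle = 90 degrees
Formula: A = (angle/360) * pi * r^2
r^2 = 121
Fraction of circle = 90/360
A = (90/360) * pi * 121
A = 30.25 * pi
A = 95.03
95.03 ft^2


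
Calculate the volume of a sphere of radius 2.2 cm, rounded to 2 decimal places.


Shape: sphere
Radius r = 2.2 cm
Formula: V = (4/3) * pi * r^3
r^3 = 10.648
(4/3) * 10.648 = 14.197333
V = 14.197333 * pi
V = 44.6
44.6 cm^3


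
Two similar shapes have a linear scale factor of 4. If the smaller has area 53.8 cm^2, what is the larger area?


Linear scale factor k = 4
Original area = 53.8 cm^2
Rule: under a linear scaling by k, areas scale by k^2.
k^2 = 4^2 = 16
New area = 53.8 * 16
New area = 860.8
860.8 cm^2


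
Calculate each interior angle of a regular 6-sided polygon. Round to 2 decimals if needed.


Shape: regular hexagon (6 sides)
Formula: interior angle = (n - 2) * 180 / n
(n - 2) = 4
(n - 2) * 180 = 720
angle = 720 / 6
angle = 120
120 degrees


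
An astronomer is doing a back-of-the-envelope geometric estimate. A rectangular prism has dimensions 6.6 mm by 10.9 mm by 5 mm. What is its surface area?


Shape: rectangular prism
l = 6.6 mm, w = 10.9 mm, h = 5 mm
Formula: SA = 2(lw + lh + wh)
lw = 71.94, lh = 33, wh = 54.5
lw + lh + wh = 159.44
SA = 2 * 159.44
SA = 318.88
318.88 mm^2


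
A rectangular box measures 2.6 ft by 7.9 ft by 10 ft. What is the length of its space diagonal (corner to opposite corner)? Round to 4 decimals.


Shape: rectangular box (space diagonal)
l = 2.6 ft, w = 7.9 ft, h = 10 ft
Visualize: the diagonal of the base, then a right triangle with that diagonal and the height.
Formula: d = sqrt(l^2 + w^2 + h^2)
l^2 + w^2 + h^2 = 6.76 + 62.41 + 100 = 169.17
d = sqrt(169.17)
d = 13.0065
13.0065 ft


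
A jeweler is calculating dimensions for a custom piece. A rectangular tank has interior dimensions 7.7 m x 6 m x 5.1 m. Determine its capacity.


Shape: rectangular prism
l = 7.7 m, w = 6 m, h = 5.1 m
Formula: V = l * w * h
V = 7.7 * 6 * 5.1
V = 46.2 * 5.1
V = 235.62
235.62 m^3


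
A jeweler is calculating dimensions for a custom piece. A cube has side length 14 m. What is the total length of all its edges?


Shape: cube
Side s = 14 m
A cube has 12 edges, all equal.
Formula: total edge length = 12 * s
Total = 12 * 14
Total = 168
168 m


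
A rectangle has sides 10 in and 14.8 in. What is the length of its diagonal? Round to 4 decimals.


Shape: rectangle (diagonal via Pythagoras)
Sides: 10 in and 14.8 in
Formula: d = sqrt(l^2 + w^2)
l^2 = 100, w^2 = 219.04
l^2 + w^2 = 319.04
d = sqrt(319.04)
d = 17.8617
17.8617 in


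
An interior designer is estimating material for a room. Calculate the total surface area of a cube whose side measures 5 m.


Shape: cube
Side s = 5 m
A cube has 6 square faces.
Formula: SA = 6 * s^2
s^2 = 25
SA = 6 * 25
SA = 150
150 m^2


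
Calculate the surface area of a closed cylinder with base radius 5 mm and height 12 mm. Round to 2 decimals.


Shape: closed cylinder
Radius r = 5 mm, Height h = 12 mm
Formula: SA = 2*pi*r^2 + 2*pi*r*h = 2*pi*r*(r + h)
r + h = 17
2 * r * (r + h) = 2 * 5 * 17 = 170
SA = 170 * pi
SA = 534.07
534.07 mm^2


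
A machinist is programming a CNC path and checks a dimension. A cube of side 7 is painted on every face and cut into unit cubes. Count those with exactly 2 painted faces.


Large cube: 7 x 7 x 7, cut into unit cubes.
n = 7, so n - 2 = 5
Cubes with 2 painted faces lie along the edges, excluding corners.
A cube has 12 edges; each contributes (n - 2) = 5 such cubes.
Count = 12 * 5 = 60
60 unit cubes


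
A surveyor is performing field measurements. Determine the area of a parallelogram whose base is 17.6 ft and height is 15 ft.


Shape: parallelogram
Base b = 17.6 ft, Height h = 15 ft
Formula: A = b * h
A = 17.6 * 15
A = 264
264 ft^2


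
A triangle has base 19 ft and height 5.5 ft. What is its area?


Shape: triangle
Base b = 19 ft, Height h = 5.5 ft
Formula: A = (1/2) * b * h
A = 0.5 * 19 * 5.5
A = 0.5 * 104.5
A = 52.25
52.25 ft^2


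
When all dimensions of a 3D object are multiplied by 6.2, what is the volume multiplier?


Linear scale factor k = 6.2
Rule: under a linear scaling by k, volumes scale by k^3.
k^3 = 6.2 * 6.2 * 6.2
k^3 = 38.44 * 6.2
k^3 = 238.328
Volume scales by a factor of 238.328.
238.328 (dimensionless)


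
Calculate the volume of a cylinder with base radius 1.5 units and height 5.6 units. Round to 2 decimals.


Shape: cylinder
Radius r = 1.5 units, Height h = 5.6 units
Formula: V = pi * r^2 * h
r^2 = 2.25
V = pi * 2.25 * 5.6
V = 12.6 * pi
V = 39.58
39.58 units^3


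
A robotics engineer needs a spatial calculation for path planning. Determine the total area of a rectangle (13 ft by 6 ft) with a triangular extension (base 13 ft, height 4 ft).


Composite shape: rectangle + triangle
Rectangle area = 13 * 6 = 78
Triangle area = 0.5 * 13 * 4 = 26
Total = 78 + 26
Total = 104
104 ft^2


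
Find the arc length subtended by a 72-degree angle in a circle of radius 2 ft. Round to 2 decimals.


Shape: circular arc
Radius r = 2 ft, Angle = 72 degrees
Formula: L = (angle/360) * 2 * pi * r
2 * pi * r = 4 * pi
L = (72/360) * 4 * pi
L = 0.8 * pi
L = 2.51
2.51 ft


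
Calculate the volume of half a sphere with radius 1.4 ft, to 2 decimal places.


Shape: hemisphere (half of a sphere)
Radius r = 1.4 ft
Formula: V = (1/2) * (4/3) * pi * r^3 = (2/3) * pi * r^3
r^3 = 2.744
(2/3) * 2.744 = 1.829333
V = 1.829333 * pi
V = 5.75
5.75 ft^3


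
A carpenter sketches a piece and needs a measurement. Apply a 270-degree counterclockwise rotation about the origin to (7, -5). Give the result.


Transformation: rotation about the origin
Original point: (7, -5)
Rule for 270 deg counterclockwise: (x, y) -> (y, -x)
Apply: (7, -5) -> (-5, -7)
(-5, -7)


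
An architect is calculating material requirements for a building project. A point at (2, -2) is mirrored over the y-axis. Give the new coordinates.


Transformation: reflection
Original point: (2, -2)
Rule for reflection over the y-axis: (x, y) -> (-x, y)
Apply: (2, -2) -> (-2, -2)
(-2, -2)


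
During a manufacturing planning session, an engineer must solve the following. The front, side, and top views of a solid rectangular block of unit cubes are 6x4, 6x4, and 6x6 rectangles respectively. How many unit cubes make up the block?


Orthographic views of a solid rectangular block:
Front view 6 x 4 -> length = 6, height = 4
Side view 6 x 4 -> width = 6, height = 4 (consistent)
Top view 6 x 6 -> confirms length = 6, width = 6
The block is 6 x 6 x 4.
Total unit cubes = 6 * 6 * 4 = 144
144 unit cubes


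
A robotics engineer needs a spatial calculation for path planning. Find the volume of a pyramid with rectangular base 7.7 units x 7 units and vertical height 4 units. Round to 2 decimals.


Shape: rectangular pyramid
Base: 7.7 units x 7 units, Height h = 4 units
Formula: V = (1/3) * base_area * h
base_area = 7.7 * 7 = 53.9
base_area * h = 53.9 * 4 = 215.6
V = 215.6 / 3
V = 71.87
71.87 units^3


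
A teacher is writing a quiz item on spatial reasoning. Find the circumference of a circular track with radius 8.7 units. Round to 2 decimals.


Shape: circle
Radius r = 8.7 units
Formula: C = 2 * pi * r
C = 2 * pi * 8.7
C = 17.4 * pi
C = 54.66
54.66 units


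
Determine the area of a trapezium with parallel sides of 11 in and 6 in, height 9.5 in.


Shape: trapezoid
Parallel sides a = 11 in, b = 6 in; Height h = 9.5 in
Formula: A = (a + b) * h / 2
a + b = 11 + 6 = 17
A = 17 * 9.5 / 2
A = 161.5 / 2
A = 80.75
80.75 in^2


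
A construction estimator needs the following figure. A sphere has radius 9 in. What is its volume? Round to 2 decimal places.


Shape: sphere
Radius r = 9 in
Formula: V = (4/3) * pi * r^3
r^3 = 729
(4/3) * 729 = 972
V = 972 * pi
V = 3053.63
3053.63 in^3


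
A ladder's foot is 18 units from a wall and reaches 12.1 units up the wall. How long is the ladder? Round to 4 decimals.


Shape: right triangle
Legs a = 18 units, b = 12.1 units
Formula: c = sqrt(a^2 + b^2)
a^2 = 324, b^2 = 146.41
a^2 + b^2 = 470.41
c = sqrt(470.41)
c = 21.6889
21.6889 units


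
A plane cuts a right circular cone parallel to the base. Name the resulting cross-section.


Solid: right circular cone
Cutting plane: parallel to the base
Visualize the intersection of the plane with the solid's surface.
The boundary of the cut region is a circle.
circle


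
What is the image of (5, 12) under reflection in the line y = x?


Transformation: reflection
Original point: (5, 12)
Rule for reflection over y = x: (x, y) -> (y, x)
Apply: (5, 12) -> (12, 5)
(12, 5)


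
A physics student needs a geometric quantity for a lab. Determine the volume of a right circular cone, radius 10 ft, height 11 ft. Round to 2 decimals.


Shape: cone
Radius r = 10 ft, Height h = 11 ft
Formula: V = (1/3) * pi * r^2 * h
r^2 = 100
pi * r^2 * h = pi * 100 * 11 = 1100 * pi
V = 1100 * pi / 3
V = 1151.92
1151.92 ft^3


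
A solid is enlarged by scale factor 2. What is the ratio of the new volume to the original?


Linear scale factor k = 2
Rule: under a linear scaling by k, volumes scale by k^3.
k^3 = 2 * 2 * 2
k^3 = 4 * 2
k^3 = 8
Volume scales by a factor of 8.
8 (dimensionless)


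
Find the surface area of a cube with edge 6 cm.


Shape: cube
Side s = 6 cm
A cube has 6 square faces.
Formula: SA = 6 * s^2
s^2 = 36
SA = 6 * 36
SA = 216
216 cm^2


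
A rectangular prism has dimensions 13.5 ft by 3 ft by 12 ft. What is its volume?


Shape: rectangular prism
l = 13.5 ft, w = 3 ft, h = 12 ft
Formula: V = l * w * h
V = 13.5 * 3 * 12
V = 40.5 * 12
V = 486
486 ft^3


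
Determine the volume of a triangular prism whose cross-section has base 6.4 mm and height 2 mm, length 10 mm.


Shape: triangular prism
Triangle base = 6.4 mm, triangle height = 2 mm, prism length L = 10 mm
Formula: V = (1/2 * b * h_tri) * L
Cross-section area = 0.5 * 6.4 * 2 = 6.4
V = 6.4 * 10
V = 64
64 mm^3


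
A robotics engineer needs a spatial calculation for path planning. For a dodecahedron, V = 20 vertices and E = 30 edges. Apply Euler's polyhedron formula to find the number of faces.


Polyhedron: dodecahedron
Euler's formula for convex polyhedra: V - E + F = 2
Given: V = 20 vertices and E = 30 edges
Solve for F:
F = 2 + E - V = 2 + 30 - 20 = 12
12 faces


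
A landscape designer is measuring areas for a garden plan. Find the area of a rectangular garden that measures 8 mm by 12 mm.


Shape: rectangle
Length l = 8 mm, Width w = 12 mm
Formula: A = l * w
A = 8 * 12
A = 96
96 mm^2


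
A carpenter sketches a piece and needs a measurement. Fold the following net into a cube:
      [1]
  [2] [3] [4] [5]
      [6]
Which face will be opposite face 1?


Net: cross layout. Take square 3 as the base (bottom).
Fold the four squares in the horizontal row up around 3: 2 -> left, 4 -> right, 5 wraps to the top.
Fold 1 and 6 up from 3: 1 -> back, 6 -> front.
Opposite pairs are therefore: (1, 6), (2, 4), (3, 5).
Face 1 is opposite face 6.
face 6


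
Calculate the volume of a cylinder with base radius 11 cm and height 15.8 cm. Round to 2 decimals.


Shape: cylinder
Radius r = 11 cm, Height h = 15.8 cm
Formula: V = pi * r^2 * h
r^2 = 121
V = pi * 121 * 15.8
V = 1911.8 * pi
V = 6006.1
6006.1 cm^3


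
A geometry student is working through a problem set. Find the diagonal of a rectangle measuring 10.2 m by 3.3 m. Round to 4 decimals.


Shape: rectangle (diagonal via Pythagoras)
Sides: 10.2 m and 3.3 m
Formula: d = sqrt(l^2 + w^2)
l^2 = 104.04, w^2 = 10.89
l^2 + w^2 = 114.93
d = sqrt(114.93)
d = 10.7205
10.7205 m


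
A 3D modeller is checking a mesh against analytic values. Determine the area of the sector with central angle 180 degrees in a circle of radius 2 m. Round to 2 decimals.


Shape: circular sector
Radius r = 2 m, Angle = 180 degrees
Formula: A = (angle/360) * pi * r^2
r^2 = 4
Fraction of circle = 180/360
A = (180/360) * pi * 4
A = 2 * pi
A = 6.28
6.28 m^2


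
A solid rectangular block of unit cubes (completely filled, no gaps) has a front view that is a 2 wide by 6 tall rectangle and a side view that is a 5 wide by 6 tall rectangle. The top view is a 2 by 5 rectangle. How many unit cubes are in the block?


Orthographic views of a solid rectangular block:
Front view 2 x 6 -> length = 2, height = 6
Side view 5 x 6 -> width = 5, height = 6 (consistent)
Top view 2 x 5 -> confirms length = 2, width = 5
The block is 2 x 5 x 6.
Total unit cubes = 2 * 5 * 6 = 60
60 unit cubes


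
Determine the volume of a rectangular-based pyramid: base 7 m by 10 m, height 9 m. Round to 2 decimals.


Shape: rectangular pyramid
Base: 7 m x 10 m, Height h = 9 m
Formula: V = (1/3) * base_area * h
base_area = 7 * 10 = 70
base_area * h = 70 * 9 = 630
V = 630 / 3
V = 210
210 m^3


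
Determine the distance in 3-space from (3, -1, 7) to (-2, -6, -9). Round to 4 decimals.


3D distance between two points
P1 = (3, -1, 7), P2 = (-2, -6, -9)
Formula: d = sqrt((x2-x1)^2 + (y2-y1)^2 + (z2-z1)^2)
dx = -2 - 3 = -5
dy = -6 - -1 = -5
dz = -9 - 7 = -16
dx^2 + dy^2 + dz^2 = 25 + 25 + 256 = 306
d = sqrt(306)
d = 17.4929
17.4929 units


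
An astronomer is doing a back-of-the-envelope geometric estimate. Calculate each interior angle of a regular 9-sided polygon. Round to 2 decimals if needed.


Shape: regular nonagon (9 sides)
Formula: interior angle = (n - 2) * 180 / n
(n - 2) = 7
(n - 2) * 180 = 1260
angle = 1260 / 9
angle = 140
140 degrees


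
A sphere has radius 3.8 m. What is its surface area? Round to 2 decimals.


Shape: sphere
Radius r = 3.8 m
Formula: SA = 4 * pi * r^2
r^2 = 14.44
SA = 4 * pi * 14.44
SA = 57.76 * pi
SA = 181.46
181.46 m^2


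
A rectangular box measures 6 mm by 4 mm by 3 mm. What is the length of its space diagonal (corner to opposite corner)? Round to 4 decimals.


Shape: rectangular box (space diagonal)
l = 6 mm, w = 4 mm, h = 3 mm
Visualize: the diagonal of the base, then a right triangle with that diagonal and the height.
Formula: d = sqrt(l^2 + w^2 + h^2)
l^2 + w^2 + h^2 = 36 + 16 + 9 = 61
d = sqrt(61)
d = 7.8102
7.8102 mm


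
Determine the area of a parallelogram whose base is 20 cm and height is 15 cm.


Shape: parallelogram
Base b = 20 cm, Height h = 15 cm
Formula: A = b * h
A = 20 * 15
A = 300
300 cm^2


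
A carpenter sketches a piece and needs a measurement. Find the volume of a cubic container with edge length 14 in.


Shape: cube
Side s = 14 in
Formula: V = s^3
V = 14 * 14 * 14
V = 196 * 14
V = 2744
2744 in^3


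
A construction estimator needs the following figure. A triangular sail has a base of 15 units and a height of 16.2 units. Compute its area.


Shape: triangle
Base b = 15 units, Height h = 16.2 units
Formula: A = (1/2) * b * h
A = 0.5 * 15 * 16.2
A = 0.5 * 243
A = 121.5
121.5 units^2


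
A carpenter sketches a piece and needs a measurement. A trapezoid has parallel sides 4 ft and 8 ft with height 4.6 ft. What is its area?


Shape: trapezoid
Parallel sides a = 4 ft, b = 8 ft; Height h = 4.6 ft
Formula: A = (a + b) * h / 2
a + b = 4 + 8 = 12
A = 12 * 4.6 / 2
A = 55.2 / 2
A = 27.6
27.6 ft^2


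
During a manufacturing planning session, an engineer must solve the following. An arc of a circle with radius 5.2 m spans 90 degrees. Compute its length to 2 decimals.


Shape: circular arc
Radius r = 5.2 m, Angle = 90 degrees
Formula: L = (angle/360) * 2 * pi * r
2 * pi * r = 10.4 * pi
L = (90/360) * 10.4 * pi
L = 2.6 * pi
L = 8.17
8.17 m


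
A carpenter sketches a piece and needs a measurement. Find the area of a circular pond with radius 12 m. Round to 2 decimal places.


Shape: circle
Radius r = 12 m
Formula: A = pi * r^2
r^2 = 12^2 = 144
A = pi * 144
A = 452.39
452.39 m^2


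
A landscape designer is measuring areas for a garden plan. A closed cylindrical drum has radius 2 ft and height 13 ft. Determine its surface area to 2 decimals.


Shape: closed cylinder
Radius r = 2 ft, Height h = 13 ft
Formula: SA = 2*pi*r^2 + 2*pi*r*h = 2*pi*r*(r + h)
r + h = 15
2 * r * (r + h) = 2 * 2 * 15 = 60
SA = 60 * pi
SA = 188.5
188.5 ft^2


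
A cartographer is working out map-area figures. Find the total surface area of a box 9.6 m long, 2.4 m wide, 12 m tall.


Shape: rectangular prism
l = 9.6 m, w = 2.4 m, h = 12 m
Formula: SA = 2(lw + lh + wh)
lw = 23.04, lh = 115.2, wh = 28.8
lw + lh + wh = 167.04
SA = 2 * 167.04
SA = 334.08
334.08 m^2


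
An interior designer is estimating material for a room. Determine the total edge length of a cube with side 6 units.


Shape: cube
Side s = 6 units
A cube has 12 edges, all equal.
Formula: total edge length = 12 * s
Total = 12 * 6
Total = 72
72 units


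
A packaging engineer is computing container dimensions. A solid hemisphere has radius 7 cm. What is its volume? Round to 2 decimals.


Shape: hemisphere (half of a sphere)
Radius r = 7 cm
Formula: V = (1/2) * (4/3) * pi * r^3 = (2/3) * pi * r^3
r^3 = 343
(2/3) * 343 = 228.666667
V = 228.666667 * pi
V = 718.38
718.38 cm^3


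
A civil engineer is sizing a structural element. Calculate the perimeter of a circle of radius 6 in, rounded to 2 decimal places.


Shape: circle
Radius r = 6 in
Formula: C = 2 * pi * r
C = 2 * pi * 6
C = 12 * pi
C = 37.7
37.7 in


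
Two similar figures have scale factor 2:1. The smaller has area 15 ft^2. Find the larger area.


Linear scale factor k = 2
Original area = 15 ft^2
Rule: under a linear scaling by k, areas scale by k^2.
k^2 = 2^2 = 4
New area = 15 * 4
New area = 60
60 ft^2


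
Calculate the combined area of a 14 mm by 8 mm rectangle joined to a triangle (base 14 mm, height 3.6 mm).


Composite shape: rectangle + triangle
Rectangle area = 14 * 8 = 112
Triangle area = 0.5 * 14 * 3.6 = 25.2
Total = 112 + 25.2
Total = 137.2
137.2 mm^2


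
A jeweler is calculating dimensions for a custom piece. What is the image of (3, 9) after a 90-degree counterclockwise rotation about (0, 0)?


Transformation: rotation about the origin
Original point: (3, 9)
Rule for 90 deg counterclockwise: (x, y) -> (-y, x)
Apply: (3, 9) -> (-9, 3)
(-9, 3)
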